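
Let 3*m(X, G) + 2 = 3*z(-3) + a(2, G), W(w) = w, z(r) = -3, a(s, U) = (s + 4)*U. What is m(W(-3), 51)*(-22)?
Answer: -6490/3 ≈ -2163.3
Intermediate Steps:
a(s, U) = U*(4 + s) (a(s, U) = (4 + s)*U = U*(4 + s))
m(X, G) = -11/3 + 2*G (m(X, G) = -⅔ + (3*(-3) + G*(4 + 2))/3 = -⅔ + (-9 + G*6)/3 = -⅔ + (-9 + 6*G)/3 = -⅔ + (-3 + 2*G) = -11/3 + 2*G)
m(W(-3), 51)*(-22) = (-11/3 + 2*51)*(-22) = (-11/3 + 102)*(-22) = (295/3)*(-22) = -6490/3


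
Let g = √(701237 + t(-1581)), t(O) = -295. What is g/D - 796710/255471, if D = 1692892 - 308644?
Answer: -265570/85157 + √700942/1384248 ≈ -3.1180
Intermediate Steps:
D = 1384248
g = √700942 (g = √(701237 - 295) = √700942 ≈ 837.22)
g/D - 796710/255471 = √700942/1384248 - 796710/255471 = √700942*(1/1384248) - 796710*1/255471 = √700942/1384248 - 265570/85157 = -265570/85157 + √700942/1384248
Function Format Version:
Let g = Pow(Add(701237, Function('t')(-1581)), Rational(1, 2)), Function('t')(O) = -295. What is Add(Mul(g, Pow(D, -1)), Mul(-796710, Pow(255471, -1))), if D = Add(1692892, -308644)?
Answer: Add(Rational(-265570, 85157), Mul(Rational(1, 1384248), Pow(700942, Rational(1, 2)))) ≈ -3.1180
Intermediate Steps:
D = 1384248
g = Pow(700942, Rational(1, 2)) (g = Pow(Add(701237, -295), Rational(1, 2)) = Pow(700942, Rational(1, 2)) ≈ 837.22)
Add(Mul(g, Pow(D, -1)), Mul(-796710, Pow(255471, -1))) = Add(Mul(Pow(700942, Rational(1, 2)), Pow(1384248, -1)), Mul(-796710, Pow(255471, -1))) = Add(Mul(Pow(700942, Rational(1, 2)), Rational(1, 1384248)), Mul(-796710, Rational(1, 255471))) = Add(Mul(Rational(1, 1384248), Pow(700942, Rational(1, 2))), Rational(-265570, 85157)) = Add(Rational(-265570, 85157), Mul(Rational(1, 1384248), Pow(700942, Rational(1, 2))))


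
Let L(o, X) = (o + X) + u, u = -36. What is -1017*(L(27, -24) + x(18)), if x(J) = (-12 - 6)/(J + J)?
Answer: 68139/2 ≈ 34070.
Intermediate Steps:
L(o, X) = -36 + X + o (L(o, X) = (o + X) - 36 = (X + o) - 36 = -36 + X + o)
x(J) = -9/J (x(J) = -18*1/(2*J) = -9/J)
-1017*(L(27, -24) + x(18)) = -1017*((-36 - 24 + 27) - 9/18) = -1017*(-33 - 9*1/18) = -1017*(-33 - 1/2) = -1017*(-67/2) = 68139/2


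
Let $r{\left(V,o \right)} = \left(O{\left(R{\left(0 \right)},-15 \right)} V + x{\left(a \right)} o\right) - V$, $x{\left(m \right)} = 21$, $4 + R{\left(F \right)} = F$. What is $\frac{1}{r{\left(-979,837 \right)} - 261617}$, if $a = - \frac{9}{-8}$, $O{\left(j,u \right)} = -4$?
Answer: $- \frac{1}{239145} \approx -4.1816 \cdot 10^{-6}$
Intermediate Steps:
$R{\left(F \right)} = -4 + F$
$a = \frac{9}{8}$ ($a = \left(-9\right) \left(- \frac{1}{8}\right) = \frac{9}{8} \approx 1.125$)
$r{\left(V,o \right)} = - 5 V + 21 o$ ($r{\left(V,o \right)} = \left(- 4 V + 21 o\right) - V = - 5 V + 21 o$)
$\frac{1}{r{\left(-979,837 \right)} - 261617} = \frac{1}{\left(\left(-5\right) \left(-979\right) + 21 \cdot 837\right) - 261617} = \frac{1}{\left(4895 + 17577\right) - 261617} = \frac{1}{22472 - 261617} = \frac{1}{-239145} = - \frac{1}{239145}$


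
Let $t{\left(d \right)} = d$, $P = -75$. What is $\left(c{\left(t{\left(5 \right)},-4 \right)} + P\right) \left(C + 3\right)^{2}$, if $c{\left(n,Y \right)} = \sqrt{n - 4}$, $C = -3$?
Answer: $0$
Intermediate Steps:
$c{\left(n,Y \right)} = \sqrt{-4 + n}$
$\left(c{\left(t{\left(5 \right)},-4 \right)} + P\right) \left(C + 3\right)^{2} = \left(\sqrt{-4 + 5} - 75\right) \left(-3 + 3\right)^{2} = \left(\sqrt{1} - 75\right) 0^{2} = \left(1 - 75\right) 0 = \left(-74\right) 0 = 0$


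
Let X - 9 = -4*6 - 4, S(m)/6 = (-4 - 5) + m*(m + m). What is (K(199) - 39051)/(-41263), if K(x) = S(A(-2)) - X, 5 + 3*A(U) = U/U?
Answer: 117194/123789 ≈ 0.94672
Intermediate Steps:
A(U) = -4/3 (A(U) = -5/3 + (U/U)/3 = -5/3 + (⅓)*1 = -5/3 + ⅓ = -4/3)
S(m) = -54 + 12*m² (S(m) = 6*((-4 - 5) + m*(m + m)) = 6*(-9 + m*(2*m)) = 6*(-9 + 2*m²) = -54 + 12*m²)
X = -19 (X = 9 + (-4*6 - 4) = 9 + (-24 - 4) = 9 - 28 = -19)
K(x) = -41/3 (K(x) = (-54 + 12*(-4/3)²) - 1*(-19) = (-54 + 12*(16/9)) + 19 = (-54 + 64/3) + 19 = -98/3 + 19 = -41/3)
(K(199) - 39051)/(-41263) = (-41/3 - 39051)/(-41263) = -117194/3*(-1/41263) = 117194/123789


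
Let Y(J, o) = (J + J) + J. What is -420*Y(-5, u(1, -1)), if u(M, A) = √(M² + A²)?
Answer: 6300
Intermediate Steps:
u(M, A) = √(A² + M²)
Y(J, o) = 3*J (Y(J, o) = 2*J + J = 3*J)
-420*Y(-5, u(1, -1)) = -1260*(-5) = -420*(-15) = 6300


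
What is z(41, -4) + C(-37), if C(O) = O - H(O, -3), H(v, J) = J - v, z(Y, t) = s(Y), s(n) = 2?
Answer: -69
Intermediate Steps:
z(Y, t) = 2
C(O) = 3 + 2*O (C(O) = O - (-3 - O) = O + (3 + O) = 3 + 2*O)
z(41, -4) + C(-37) = 2 + (3 + 2*(-37)) = 2 + (3 - 74) = 2 - 71 = -69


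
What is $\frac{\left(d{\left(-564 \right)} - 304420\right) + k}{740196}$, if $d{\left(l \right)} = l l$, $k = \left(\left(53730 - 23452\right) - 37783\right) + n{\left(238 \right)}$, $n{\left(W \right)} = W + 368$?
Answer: $\frac{753}{82244} \approx 0.0091557$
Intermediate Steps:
$n{\left(W \right)} = 368 + W$
$k = -6899$ ($k = \left(\left(53730 - 23452\right) - 37783\right) + \left(368 + 238\right) = \left(30278 - 37783\right) + 606 = -7505 + 606 = -6899$)
$d{\left(l \right)} = l^{2}$
$\frac{\left(d{\left(-564 \right)} - 304420\right) + k}{740196} = \frac{\left(\left(-564\right)^{2} - 304420\right) - 6899}{740196} = \left(\left(318096 - 304420\right) - 6899\right) \frac{1}{740196} = \left(13676 - 6899\right) \frac{1}{740196} = 6777 \cdot \frac{1}{740196} = \frac{753}{82244}$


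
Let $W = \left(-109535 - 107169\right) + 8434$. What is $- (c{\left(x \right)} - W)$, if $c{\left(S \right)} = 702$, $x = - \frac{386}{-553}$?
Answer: $-208972$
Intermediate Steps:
$x = \frac{386}{553}$ ($x = \left(-386\right) \left(- \frac{1}{553}\right) = \frac{386}{553} \approx 0.69801$)
$W = -208270$ ($W = -216704 + 8434 = -208270$)
$- (c{\left(x \right)} - W) = - (702 - -208270) = - (702 + 208270) = \left(-1\right) 208972 = -208972$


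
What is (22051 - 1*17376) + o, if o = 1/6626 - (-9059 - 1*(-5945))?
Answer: 51609915/6626 ≈ 7789.0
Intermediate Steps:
o = 20633365/6626 (o = 1/6626 - (-9059 + 5945) = 1/6626 - 1*(-3114) = 1/6626 + 3114 = 20633365/6626 ≈ 3114.0)
(22051 - 1*17376) + o = (22051 - 1*17376) + 20633365/6626 = (22051 - 17376) + 20633365/6626 = 4675 + 20633365/6626 = 51609915/6626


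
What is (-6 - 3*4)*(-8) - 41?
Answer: 103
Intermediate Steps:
(-6 - 3*4)*(-8) - 41 = (-6 - 12)*(-8) - 41 = -18*(-8) - 41 = 144 - 41 = 103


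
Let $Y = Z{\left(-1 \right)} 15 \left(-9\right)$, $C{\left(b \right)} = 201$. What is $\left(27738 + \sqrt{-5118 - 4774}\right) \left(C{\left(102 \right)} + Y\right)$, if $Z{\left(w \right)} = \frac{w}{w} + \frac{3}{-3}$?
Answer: $5575338 + 402 i \sqrt{2473} \approx 5.5753 \cdot 10^{6} + 19991.0 i$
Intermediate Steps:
$Z{\left(w \right)} = 0$ ($Z{\left(w \right)} = 1 + 3 \left(- \frac{1}{3}\right) = 1 - 1 = 0$)
$Y = 0$ ($Y = 0 \cdot 15 \left(-9\right) = 0 \left(-9\right) = 0$)
$\left(27738 + \sqrt{-5118 - 4774}\right) \left(C{\left(102 \right)} + Y\right) = \left(27738 + \sqrt{-5118 - 4774}\right) \left(201 + 0\right) = \left(27738 + \sqrt{-9892}\right) 201 = \left(27738 + 2 i \sqrt{2473}\right) 201 = 5575338 + 402 i \sqrt{2473}$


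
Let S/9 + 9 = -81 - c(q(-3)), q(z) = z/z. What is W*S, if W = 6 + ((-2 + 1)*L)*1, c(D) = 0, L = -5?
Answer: -8910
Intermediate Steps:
q(z) = 1
S = -810 (S = -81 + 9*(-81 - 1*0) = -81 + 9*(-81 + 0) = -81 + 9*(-81) = -81 - 729 = -810)
W = 11 (W = 6 + ((-2 + 1)*(-5))*1 = 6 - 1*(-5)*1 = 6 + 5*1 = 6 + 5 = 11)
W*S = 11*(-810) = -8910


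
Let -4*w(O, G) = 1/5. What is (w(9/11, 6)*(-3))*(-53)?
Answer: -159/20 ≈ -7.9500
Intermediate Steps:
w(O, G) = -1/20 (w(O, G) = -¼/5 = -¼*⅕ = -1/20)
(w(9/11, 6)*(-3))*(-53) = -1/20*(-3)*(-53) = (3/20)*(-53) = -159/20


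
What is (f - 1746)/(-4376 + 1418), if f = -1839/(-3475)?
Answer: 2021837/3426350 ≈ 0.59009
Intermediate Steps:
f = 1839/3475 (f = -1839*(-1/3475) = 1839/3475 ≈ 0.52921)
(f - 1746)/(-4376 + 1418) = (1839/3475 - 1746)/(-4376 + 1418) = -6065511/3475/(-2958) = -6065511/3475*(-1/2958) = 2021837/3426350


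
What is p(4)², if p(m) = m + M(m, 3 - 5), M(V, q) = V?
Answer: 64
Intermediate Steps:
p(m) = 2*m (p(m) = m + m = 2*m)
p(4)² = (2*4)² = 8² = 64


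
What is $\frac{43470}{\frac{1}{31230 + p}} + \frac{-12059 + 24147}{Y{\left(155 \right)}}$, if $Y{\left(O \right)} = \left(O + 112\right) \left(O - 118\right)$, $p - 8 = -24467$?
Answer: $\frac{2907739132318}{9879} \approx 2.9434 \cdot 10^{8}$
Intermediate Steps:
$p = -24459$ ($p = 8 - 24467 = -24459$)
$Y{\left(O \right)} = \left(-118 + O\right) \left(112 + O\right)$ ($Y{\left(O \right)} = \left(112 + O\right) \left(-118 + O\right) = \left(-118 + O\right) \left(112 + O\right)$)
$\frac{43470}{\frac{1}{31230 + p}} + \frac{-12059 + 24147}{Y{\left(155 \right)}} = \frac{43470}{\frac{1}{31230 - 24459}} + \frac{-12059 + 24147}{-13216 + 155^{2} - 930} = \frac{43470}{\frac{1}{6771}} + \frac{12088}{-13216 + 24025 - 930} = 43470 \frac{1}{\frac{1}{6771}} + \frac{12088}{9879} = 43470 \cdot 6771 + 12088 \cdot \frac{1}{9879} = 294335370 + \frac{12088}{9879} = \frac{2907739132318}{9879}$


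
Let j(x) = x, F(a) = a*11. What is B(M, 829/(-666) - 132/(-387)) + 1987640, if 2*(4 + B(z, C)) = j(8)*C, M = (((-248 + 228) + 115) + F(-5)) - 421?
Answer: 28460908126/14319 ≈ 1.9876e+6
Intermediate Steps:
F(a) = 11*a
M = -381 (M = (((-248 + 228) + 115) + 11*(-5)) - 421 = ((-20 + 115) - 55) - 421 = (95 - 55) - 421 = 40 - 421 = -381)
B(z, C) = -4 + 4*C (B(z, C) = -4 + (8*C)/2 = -4 + 4*C)
B(M, 829/(-666) - 132/(-387)) + 1987640 = (-4 + 4*(829/(-666) - 132/(-387))) + 1987640 = (-4 + 4*(829*(-1/666) - 132*(-1/387))) + 1987640 = (-4 + 4*(-829/666 + 44/129)) + 1987640 = (-4 + 4*(-25879/28638)) + 1987640 = (-4 - 51758/14319) + 1987640 = -109034/14319 + 1987640 = 28460908126/14319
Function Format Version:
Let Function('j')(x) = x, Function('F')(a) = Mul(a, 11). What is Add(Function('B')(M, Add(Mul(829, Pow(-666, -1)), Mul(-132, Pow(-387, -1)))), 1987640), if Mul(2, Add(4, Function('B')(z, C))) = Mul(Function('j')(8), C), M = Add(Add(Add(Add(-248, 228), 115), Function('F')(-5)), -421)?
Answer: Rational(28460908126, 14319) ≈ 1.9876e+6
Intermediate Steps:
Function('F')(a) = Mul(11, a)
M = -381 (M = Add(Add(Add(Add(-248, 228), 115), Mul(11, -5)), -421) = Add(Add(Add(-20, 115), -55), -421) = Add(Add(95, -55), -421) = Add(40, -421) = -381)
Function('B')(z, C) = Add(-4, Mul(4, C)) (Function('B')(z, C) = Add(-4, Mul(Rational(1, 2), Mul(8, C))) = Add(-4, Mul(4, C)))
Add(Function('B')(M, Add(Mul(829, Pow(-666, -1)), Mul(-132, Pow(-387, -1)))), 1987640) = Add(Add(-4, Mul(4, Add(Mul(829, Pow(-666, -1)), Mul(-132, Pow(-387, -1))))), 1987640) = Add(Add(-4, Mul(4, Add(Mul(829, Rational(-1, 666)), Mul(-132, Rational(-1, 387))))), 1987640) = Add(Add(-4, Mul(4, Add(Rational(-829, 666), Rational(44, 129)))), 1987640) = Add(Add(-4, Mul(4, Rational(-25879, 28638))), 1987640) = Add(Add(-4, Rational(-51758, 14319)), 1987640) = Add(Rational(-109034, 14319), 1987640) = Rational(28460908126, 14319)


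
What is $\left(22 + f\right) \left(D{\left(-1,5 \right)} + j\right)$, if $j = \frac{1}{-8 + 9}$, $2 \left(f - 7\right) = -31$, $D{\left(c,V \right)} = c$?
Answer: $0$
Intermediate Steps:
$f = - \frac{17}{2}$ ($f = 7 + \frac{1}{2} \left(-31\right) = 7 - \frac{31}{2} = - \frac{17}{2} \approx -8.5$)
$j = 1$ ($j = 1^{-1} = 1$)
$\left(22 + f\right) \left(D{\left(-1,5 \right)} + j\right) = \left(22 - \frac{17}{2}\right) \left(-1 + 1\right) = \frac{27}{2} \cdot 0 = 0$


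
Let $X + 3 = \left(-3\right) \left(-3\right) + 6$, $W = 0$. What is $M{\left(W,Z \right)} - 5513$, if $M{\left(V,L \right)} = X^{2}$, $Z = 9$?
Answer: $-5369$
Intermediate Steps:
$X = 12$ ($X = -3 + \left(\left(-3\right) \left(-3\right) + 6\right) = -3 + \left(9 + 6\right) = -3 + 15 = 12$)
$M{\left(V,L \right)} = 144$ ($M{\left(V,L \right)} = 12^{2} = 144$)
$M{\left(W,Z \right)} - 5513 = 144 - 5513 = -5369$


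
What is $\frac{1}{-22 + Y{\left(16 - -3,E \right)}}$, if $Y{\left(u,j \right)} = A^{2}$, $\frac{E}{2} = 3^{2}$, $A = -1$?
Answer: $- \frac{1}{21} \approx -0.047619$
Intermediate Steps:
$E = 18$ ($E = 2 \cdot 3^{2} = 2 \cdot 9 = 18$)
$Y{\left(u,j \right)} = 1$ ($Y{\left(u,j \right)} = \left(-1\right)^{2} = 1$)
$\frac{1}{-22 + Y{\left(16 - -3,E \right)}} = \frac{1}{-22 + 1} = \frac{1}{-21} = - \frac{1}{21}$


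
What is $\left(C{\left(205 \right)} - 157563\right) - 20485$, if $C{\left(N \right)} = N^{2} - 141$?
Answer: $-136164$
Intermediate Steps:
$C{\left(N \right)} = -141 + N^{2}$ ($C{\left(N \right)} = N^{2} - 141 = -141 + N^{2}$)
$\left(C{\left(205 \right)} - 157563\right) - 20485 = \left(\left(-141 + 205^{2}\right) - 157563\right) - 20485 = \left(\left(-141 + 42025\right) - 157563\right) - 20485 = \left(41884 - 157563\right) - 20485 = -115679 - 20485 = -136164$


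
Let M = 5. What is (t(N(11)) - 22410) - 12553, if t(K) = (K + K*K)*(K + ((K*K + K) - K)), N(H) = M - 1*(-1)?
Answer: -33199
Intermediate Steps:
N(H) = 6 (N(H) = 5 - 1*(-1) = 5 + 1 = 6)
t(K) = (K + K**2)**2 (t(K) = (K + K**2)*(K + ((K**2 + K) - K)) = (K + K**2)*(K + ((K + K**2) - K)) = (K + K**2)*(K + K**2) = (K + K**2)**2)
(t(N(11)) - 22410) - 12553 = (6**2*(1 + 6)**2 - 22410) - 12553 = (36*7**2 - 22410) - 12553 = (36*49 - 22410) - 12553 = (1764 - 22410) - 12553 = -20646 - 12553 = -33199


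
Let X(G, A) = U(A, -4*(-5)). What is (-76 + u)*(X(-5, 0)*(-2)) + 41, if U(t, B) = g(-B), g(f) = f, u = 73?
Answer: -79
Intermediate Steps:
U(t, B) = -B
X(G, A) = -20 (X(G, A) = -(-4)*(-5) = -1*20 = -20)
(-76 + u)*(X(-5, 0)*(-2)) + 41 = (-76 + 73)*(-20*(-2)) + 41 = -3*40 + 41 = -120 + 41 = -79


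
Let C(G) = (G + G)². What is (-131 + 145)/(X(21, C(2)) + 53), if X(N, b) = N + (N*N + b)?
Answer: 14/531 ≈ 0.026365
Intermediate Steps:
C(G) = 4*G² (C(G) = (2*G)² = 4*G²)
X(N, b) = N + b + N² (X(N, b) = N + (N² + b) = N + (b + N²) = N + b + N²)
(-131 + 145)/(X(21, C(2)) + 53) = (-131 + 145)/((21 + 4*2² + 21²) + 53) = 14/((21 + 4*4 + 441) + 53) = 14/((21 + 16 + 441) + 53) = 14/(478 + 53) = 14/531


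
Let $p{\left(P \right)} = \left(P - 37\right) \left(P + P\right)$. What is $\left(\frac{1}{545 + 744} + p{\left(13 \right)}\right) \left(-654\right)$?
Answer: $\frac{526035090}{1289} \approx 4.081 \cdot 10^{5}$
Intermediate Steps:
$p{\left(P \right)} = 2 P \left(-37 + P\right)$ ($p{\left(P \right)} = \left(-37 + P\right) 2 P = 2 P \left(-37 + P\right)$)
$\left(\frac{1}{545 + 744} + p{\left(13 \right)}\right) \left(-654\right) = \left(\frac{1}{545 + 744} + 2 \cdot 13 \left(-37 + 13\right)\right) \left(-654\right) = \left(\frac{1}{1289} + 2 \cdot 13 \left(-24\right)\right) \left(-654\right) = \left(\frac{1}{1289} - 624\right) \left(-654\right) = \left(- \frac{804335}{1289}\right) \left(-654\right) = \frac{526035090}{1289}$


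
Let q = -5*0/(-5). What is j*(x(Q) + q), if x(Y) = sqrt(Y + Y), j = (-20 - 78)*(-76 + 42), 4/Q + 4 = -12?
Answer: 1666*I*sqrt(2) ≈ 2356.1*I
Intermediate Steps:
Q = -1/4 (Q = 4/(-4 - 12) = 4/(-16) = 4*(-1/16) = -1/4 ≈ -0.25000)
j = 3332 (j = -98*(-34) = 3332)
q = 0 (q = 0*(-1/5) = 0)
x(Y) = sqrt(2)*sqrt(Y) (x(Y) = sqrt(2*Y) = sqrt(2)*sqrt(Y))
j*(x(Q) + q) = 3332*(sqrt(2)*sqrt(-1/4) + 0) = 3332*(sqrt(2)*(I/2) + 0) = 3332*(I*sqrt(2)/2 + 0) = 3332*(I*sqrt(2)/2) = 1666*I*sqrt(2)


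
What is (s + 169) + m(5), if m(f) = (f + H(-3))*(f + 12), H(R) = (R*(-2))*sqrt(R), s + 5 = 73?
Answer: 322 + 102*I*sqrt(3) ≈ 322.0 + 176.67*I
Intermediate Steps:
s = 68 (s = -5 + 73 = 68)
H(R) = -2*R**(3/2) (H(R) = (-2*R)*sqrt(R) = -2*R**(3/2))
m(f) = (12 + f)*(f + 6*I*sqrt(3)) (m(f) = (f - (-6)*I*sqrt(3))*(f + 12) = (f - (-6)*I*sqrt(3))*(12 + f) = (f + 6*I*sqrt(3))*(12 + f) = (12 + f)*(f + 6*I*sqrt(3)))
(s + 169) + m(5) = (68 + 169) + (5**2 + 12*5 + 72*I*sqrt(3) + 6*I*5*sqrt(3)) = 237 + (25 + 60 + 72*I*sqrt(3) + 30*I*sqrt(3)) = 237 + (85 + 102*I*sqrt(3)) = 322 + 102*I*sqrt(3)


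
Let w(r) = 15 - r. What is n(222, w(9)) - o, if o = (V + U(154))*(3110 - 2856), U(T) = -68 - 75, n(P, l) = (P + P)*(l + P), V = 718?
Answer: -44818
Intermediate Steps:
n(P, l) = 2*P*(P + l) (n(P, l) = (2*P)*(P + l) = 2*P*(P + l))
U(T) = -143
o = 146050 (o = (718 - 143)*(3110 - 2856) = 575*254 = 146050)
n(222, w(9)) - o = 2*222*(222 + (15 - 1*9)) - 1*146050 = 2*222*(222 + (15 - 9)) - 146050 = 2*222*(222 + 6) - 146050 = 2*222*228 - 146050 = 101232 - 146050 = -44818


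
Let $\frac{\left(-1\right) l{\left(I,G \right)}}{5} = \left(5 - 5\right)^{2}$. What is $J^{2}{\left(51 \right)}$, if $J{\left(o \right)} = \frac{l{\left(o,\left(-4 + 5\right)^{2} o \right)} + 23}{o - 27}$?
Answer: $\frac{529}{576} \approx 0.9184$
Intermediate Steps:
$l{\left(I,G \right)} = 0$ ($l{\left(I,G \right)} = - 5 \left(5 - 5\right)^{2} = - 5 \cdot 0^{2} = \left(-5\right) 0 = 0$)
$J{\left(o \right)} = \frac{23}{-27 + o}$ ($J{\left(o \right)} = \frac{0 + 23}{o - 27} = \frac{23}{-27 + o}$)
$J^{2}{\left(51 \right)} = \left(\frac{23}{-27 + 51}\right)^{2} = \left(\frac{23}{24}\right)^{2} = \frac{529}{576}$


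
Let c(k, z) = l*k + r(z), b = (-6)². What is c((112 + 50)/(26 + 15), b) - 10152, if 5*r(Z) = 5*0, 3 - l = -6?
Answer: -414774/41 ≈ -10116.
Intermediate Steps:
l = 9 (l = 3 - 1*(-6) = 3 + 6 = 9)
r(Z) = 0 (r(Z) = (5*0)/5 = (⅕)*0 = 0)
b = 36
c(k, z) = 9*k (c(k, z) = 9*k + 0 = 9*k)
c((112 + 50)/(26 + 15), b) - 10152 = 9*((112 + 50)/(26 + 15)) - 10152 = 9*(162/41) - 10152 = 1458/41 - 10152 = -414774/41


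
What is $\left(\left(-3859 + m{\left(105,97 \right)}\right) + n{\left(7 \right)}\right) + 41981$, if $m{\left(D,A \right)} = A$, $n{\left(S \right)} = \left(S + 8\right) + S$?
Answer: $38241$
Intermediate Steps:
$n{\left(S \right)} = 8 + 2 S$ ($n{\left(S \right)} = \left(8 + S\right) + S = 8 + 2 S$)
$\left(\left(-3859 + m{\left(105,97 \right)}\right) + n{\left(7 \right)}\right) + 41981 = \left(\left(-3859 + 97\right) + \left(8 + 2 \cdot 7\right)\right) + 41981 = \left(-3762 + \left(8 + 14\right)\right) + 41981 = \left(-3762 + 22\right) + 41981 = -3740 + 41981 = 38241$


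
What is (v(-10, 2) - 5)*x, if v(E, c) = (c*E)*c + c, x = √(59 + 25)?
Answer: -86*√21 ≈ -394.10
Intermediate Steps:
x = 2*√21 (x = √84 = 2*√21 ≈ 9.1651)
v(E, c) = c + E*c² (v(E, c) = (E*c)*c + c = E*c² + c = c + E*c²)
(v(-10, 2) - 5)*x = (2*(1 - 10*2) - 5)*(2*√21) = (2*(1 - 20) - 5)*(2*√21) = (2*(-19) - 5)*(2*√21) = (-38 - 5)*(2*√21) = -86*√21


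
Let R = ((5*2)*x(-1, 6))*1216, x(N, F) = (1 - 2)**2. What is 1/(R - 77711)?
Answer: -1/65551 ≈ -1.5255e-5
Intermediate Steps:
x(N, F) = 1 (x(N, F) = (-1)**2 = 1)
R = 12160 (R = ((5*2)*1)*1216 = (10*1)*1216 = 10*1216 = 12160)
1/(R - 77711) = 1/(12160 - 77711) = 1/(-65551) = -1/65551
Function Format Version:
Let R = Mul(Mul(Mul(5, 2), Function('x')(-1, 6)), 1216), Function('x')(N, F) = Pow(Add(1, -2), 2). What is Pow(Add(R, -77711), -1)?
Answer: Rational(-1, 65551) ≈ -1.5255e-5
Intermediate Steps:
Function('x')(N, F) = 1 (Function('x')(N, F) = Pow(-1, 2) = 1)
R = 12160 (R = Mul(Mul(Mul(5, 2), 1), 1216) = Mul(Mul(10, 1), 1216) = Mul(10, 1216) = 12160)
Pow(Add(R, -77711), -1) = Pow(Add(12160, -77711), -1) = Pow(-65551, -1) = Rational(-1, 65551)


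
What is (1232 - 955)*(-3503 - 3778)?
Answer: -2016837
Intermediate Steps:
(1232 - 955)*(-3503 - 3778) = 277*(-7281) = -2016837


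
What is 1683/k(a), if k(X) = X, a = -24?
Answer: -561/8 ≈ -70.125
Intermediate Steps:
1683/k(a) = 1683/(-24) = 1683*(-1/24) = -561/8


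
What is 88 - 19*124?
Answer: -2268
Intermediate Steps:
88 - 19*124 = 88 - 2356 = -2268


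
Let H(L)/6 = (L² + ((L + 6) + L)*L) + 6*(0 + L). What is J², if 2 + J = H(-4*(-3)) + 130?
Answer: 12845056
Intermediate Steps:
H(L) = 6*L² + 36*L + 6*L*(6 + 2*L) (H(L) = 6*((L² + ((L + 6) + L)*L) + 6*(0 + L)) = 6*((L² + ((6 + L) + L)*L) + 6*L) = 6*((L² + (6 + 2*L)*L) + 6*L) = 6*((L² + L*(6 + 2*L)) + 6*L) = 6*(L² + 6*L + L*(6 + 2*L)) = 6*L² + 36*L + 6*L*(6 + 2*L))
J = 3584 (J = -2 + (18*(-4*(-3))*(4 - 4*(-3)) + 130) = -2 + (18*12*(4 + 12) + 130) = -2 + (18*12*16 + 130) = -2 + (3456 + 130) = -2 + 3586 = 3584)
J² = 3584² = 12845056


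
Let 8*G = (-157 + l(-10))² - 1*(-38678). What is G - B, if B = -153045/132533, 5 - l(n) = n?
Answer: 3899865573/530132 ≈ 7356.4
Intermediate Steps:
l(n) = 5 - n
B = -153045/132533 (B = -153045*1/132533 = -153045/132533 ≈ -1.1548)
G = 29421/4 (G = ((-157 + (5 - 1*(-10)))² - 1*(-38678))/8 = ((-157 + (5 + 10))² + 38678)/8 = ((-157 + 15)² + 38678)/8 = ((-142)² + 38678)/8 = (20164 + 38678)/8 = (⅛)*58842 = 29421/4 ≈ 7355.3)
G - B = 29421/4 - 1*(-153045/132533) = 29421/4 + 153045/132533 = 3899865573/530132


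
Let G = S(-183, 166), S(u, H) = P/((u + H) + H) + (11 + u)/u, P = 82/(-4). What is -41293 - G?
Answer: -2251916215/54534 ≈ -41294.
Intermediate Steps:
P = -41/2 (P = 82*(-¼) = -41/2 ≈ -20.500)
S(u, H) = -41/(2*(u + 2*H)) + (11 + u)/u (S(u, H) = -41/(2*((u + H) + H)) + (11 + u)/u = -41/(2*((H + u) + H)) + (11 + u)/u = -41/(2*(u + 2*H)) + (11 + u)/u)
G = 43753/54534 (G = ((-183)² + 22*166 - 19/2*(-183) + 2*166*(-183))/((-183)*(-183 + 2*166)) = -(33489 + 3652 + 3477/2 - 60756)/(183*(-183 + 332)) = -1/183*(-43753/2)/149 = -1/183*1/149*(-43753/2) = 43753/54534 ≈ 0.80231)
-41293 - G = -41293 - 1*43753/54534 = -41293 - 43753/54534 = -2251916215/54534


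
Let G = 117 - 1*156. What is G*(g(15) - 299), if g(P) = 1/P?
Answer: 58292/5 ≈ 11658.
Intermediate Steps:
G = -39 (G = 117 - 156 = -39)
G*(g(15) - 299) = -39*(1/15 - 299) = -39*(-4484/15) = 58292/5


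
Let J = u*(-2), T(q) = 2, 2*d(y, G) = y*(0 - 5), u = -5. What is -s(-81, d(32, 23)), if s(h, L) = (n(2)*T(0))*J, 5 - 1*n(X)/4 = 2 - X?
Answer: -400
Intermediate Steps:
d(y, G) = -5*y/2 (d(y, G) = (y*(0 - 5))/2 = (y*(-5))/2 = (-5*y)/2 = -5*y/2)
n(X) = 12 + 4*X (n(X) = 20 - 4*(2 - X) = 20 + (-8 + 4*X) = 12 + 4*X)
J = 10 (J = -5*(-2) = 10)
s(h, L) = 400 (s(h, L) = ((12 + 4*2)*2)*10 = ((12 + 8)*2)*10 = (20*2)*10 = 40*10 = 400)
-s(-81, d(32, 23)) = -1*400 = -400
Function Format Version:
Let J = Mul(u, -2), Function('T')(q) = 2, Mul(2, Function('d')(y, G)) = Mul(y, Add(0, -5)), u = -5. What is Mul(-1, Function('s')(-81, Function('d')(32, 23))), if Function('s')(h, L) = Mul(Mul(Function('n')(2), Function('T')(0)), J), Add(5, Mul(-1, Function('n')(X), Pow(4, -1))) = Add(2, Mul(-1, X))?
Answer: -400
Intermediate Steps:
Function('d')(y, G) = Mul(Rational(-5, 2), y) (Function('d')(y, G) = Mul(Rational(1, 2), Mul(y, Add(0, -5))) = Mul(Rational(1, 2), Mul(y, -5)) = Mul(Rational(1, 2), Mul(-5, y)) = Mul(Rational(-5, 2), y))
Function('n')(X) = Add(12, Mul(4, X)) (Function('n')(X) = Add(20, Mul(-4, Add(2, Mul(-1, X)))) = Add(20, Add(-8, Mul(4, X))) = Add(12, Mul(4, X)))
J = 10 (J = Mul(-5, -2) = 10)
Function('s')(h, L) = 400 (Function('s')(h, L) = Mul(Mul(Add(12, Mul(4, 2)), 2), 10) = Mul(Mul(Add(12, 8), 2), 10) = Mul(Mul(20, 2), 10) = Mul(40, 10) = 400)
Mul(-1, Function('s')(-81, Function('d')(32, 23))) = Mul(-1, 400) = -400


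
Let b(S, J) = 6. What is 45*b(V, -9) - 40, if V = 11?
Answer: 230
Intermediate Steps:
45*b(V, -9) - 40 = 45*6 - 40 = 270 - 40 = 230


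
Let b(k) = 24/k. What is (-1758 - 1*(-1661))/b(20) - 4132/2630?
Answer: -650171/7890 ≈ -82.404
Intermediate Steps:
(-1758 - 1*(-1661))/b(20) - 4132/2630 = (-1758 - 1*(-1661))/((24/20)) - 4132/2630 = (-1758 + 1661)/((24*(1/20))) - 4132*1/2630 = -97/6/5 - 2066/1315 = -97*⅚ - 2066/1315 = -485/6 - 2066/1315 = -650171/7890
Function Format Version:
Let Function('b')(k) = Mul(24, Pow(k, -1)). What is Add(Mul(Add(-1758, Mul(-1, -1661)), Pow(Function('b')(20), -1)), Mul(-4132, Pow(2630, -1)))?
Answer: Rational(-650171, 7890) ≈ -82.404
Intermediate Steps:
Add(Mul(Add(-1758, Mul(-1, -1661)), Pow(Function('b')(20), -1)), Mul(-4132, Pow(2630, -1))) = Add(Mul(Add(-1758, Mul(-1, -1661)), Pow(Mul(24, Pow(20, -1)), -1)), Mul(-4132, Pow(2630, -1))) = Add(Mul(Add(-1758, 1661), Pow(Mul(24, Rational(1, 20)), -1)), Mul(-4132, Rational(1, 2630))) = Add(Mul(-97, Pow(Rational(6, 5), -1)), Rational(-2066, 1315)) = Add(Mul(-97, Rational(5, 6)), Rational(-2066, 1315)) = Add(Rational(-485, 6), Rational(-2066, 1315)) = Rational(-650171, 7890)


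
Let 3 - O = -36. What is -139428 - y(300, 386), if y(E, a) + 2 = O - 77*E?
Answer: -116365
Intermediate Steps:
O = 39 (O = 3 - 1*(-36) = 3 + 36 = 39)
y(E, a) = 37 - 77*E (y(E, a) = -2 + (39 - 77*E) = 37 - 77*E)
-139428 - y(300, 386) = -139428 - (37 - 77*300) = -139428 - (37 - 23100) = -139428 - 1*(-23063) = -139428 + 23063 = -116365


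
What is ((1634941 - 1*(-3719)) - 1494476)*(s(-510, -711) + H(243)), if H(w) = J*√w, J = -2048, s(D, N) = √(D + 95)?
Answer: -2657599488*√3 + 144184*I*√415 ≈ -4.6031e+9 + 2.9373e+6*I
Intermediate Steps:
s(D, N) = √(95 + D)
H(w) = -2048*√w
((1634941 - 1*(-3719)) - 1494476)*(s(-510, -711) + H(243)) = ((1634941 - 1*(-3719)) - 1494476)*(√(95 - 510) - 18432*√3) = ((1634941 + 3719) - 1494476)*(√(-415) - 18432*√3) = (1638660 - 1494476)*(I*√415 - 18432*√3) = 144184*(-18432*√3 + I*√415) = -2657599488*√3 + 144184*I*√415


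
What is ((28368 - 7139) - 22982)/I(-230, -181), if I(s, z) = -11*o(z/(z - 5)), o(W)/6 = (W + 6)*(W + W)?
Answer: 5053899/2582327 ≈ 1.9571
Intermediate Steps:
o(W) = 12*W*(6 + W) (o(W) = 6*((W + 6)*(W + W)) = 6*((6 + W)*(2*W)) = 6*(2*W*(6 + W)) = 12*W*(6 + W))
I(s, z) = -132*z*(6 + z/(-5 + z))/(-5 + z) (I(s, z) = -132*z/(z - 5)*(6 + z/(z - 5)) = -132*z/(-5 + z)*(6 + z/(-5 + z)) = -132*z*(6 + z/(-5 + z))/(-5 + z))
((28368 - 7139) - 22982)/I(-230, -181) = ((28368 - 7139) - 22982)/((-132*(-181)*(-30 + 7*(-181))/(-5 - 181)²)) = (21229 - 22982)/((-132*(-181)*(-30 - 1267)/(-186)²)) = -1753/((-132*(-181)*1/34596*(-1297))) = -1753/(-2582327/2883) = -1753*(-2883/2582327) = 5053899/2582327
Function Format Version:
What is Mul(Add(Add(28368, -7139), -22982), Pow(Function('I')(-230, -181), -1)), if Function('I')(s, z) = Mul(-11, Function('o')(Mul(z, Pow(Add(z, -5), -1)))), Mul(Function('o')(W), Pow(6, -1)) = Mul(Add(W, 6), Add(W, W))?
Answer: Rational(5053899, 2582327) ≈ 1.9571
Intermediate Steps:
Function('o')(W) = Mul(12, W, Add(6, W)) (Function('o')(W) = Mul(6, Mul(Add(W, 6), Add(W, W))) = Mul(6, Mul(Add(6, W), Mul(2, W))) = Mul(6, Mul(2, W, Add(6, W))) = Mul(12, W, Add(6, W)))
Function('I')(s, z) = Mul(-132, z, Pow(Add(-5, z), -1), Add(6, Mul(z, Pow(Add(-5, z), -1)))) (Function('I')(s, z) = Mul(-11, Mul(12, Mul(z, Pow(Add(z, -5), -1)), Add(6, Mul(z, Pow(Add(z, -5), -1))))) = Mul(-11, Mul(12, Mul(z, Pow(Add(-5, z), -1)), Add(6, Mul(z, Pow(Add(-5, z), -1))))) = Mul(-11, Mul(12, z, Pow(Add(-5, z), -1), Add(6, Mul(z, Pow(Add(-5, z), -1))))) = Mul(-132, z, Pow(Add(-5, z), -1), Add(6, Mul(z, Pow(Add(-5, z), -1)))))
Mul(Add(Add(28368, -7139), -22982), Pow(Function('I')(-230, -181), -1)) = Mul(Add(Add(28368, -7139), -22982), Pow(Mul(-132, -181, Pow(Add(-5, -181), -2), Add(-30, Mul(7, -181))), -1)) = Mul(Add(21229, -22982), Pow(Mul(-132, -181, Pow(-186, -2), Add(-30, -1267)), -1)) = Mul(-1753, Pow(Mul(-132, -181, Rational(1, 34596), -1297), -1)) = Mul(-1753, Pow(Rational(-2582327, 2883), -1)) = Mul(-1753, Rational(-2883, 2582327)) = Rational(5053899, 2582327)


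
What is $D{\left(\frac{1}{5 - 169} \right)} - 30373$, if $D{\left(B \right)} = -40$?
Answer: $-30413$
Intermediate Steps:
$D{\left(\frac{1}{5 - 169} \right)} - 30373 = -40 - 30373 = -30413$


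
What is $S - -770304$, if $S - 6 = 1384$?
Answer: $771694$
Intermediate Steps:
$S = 1390$ ($S = 6 + 1384 = 1390$)
$S - -770304 = 1390 - -770304 = 1390 + 770304 = 771694$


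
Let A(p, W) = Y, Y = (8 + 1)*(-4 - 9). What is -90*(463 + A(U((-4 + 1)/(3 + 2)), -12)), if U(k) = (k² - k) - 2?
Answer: -31140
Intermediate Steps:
U(k) = -2 + k² - k
Y = -117 (Y = 9*(-13) = -117)
A(p, W) = -117
-90*(463 + A(U((-4 + 1)/(3 + 2)), -12)) = -90*(463 - 117) = -90*346 = -31140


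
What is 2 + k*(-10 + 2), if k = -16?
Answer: 130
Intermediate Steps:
2 + k*(-10 + 2) = 2 - 16*(-10 + 2) = 2 - 16*(-8) = 2 + 128 = 130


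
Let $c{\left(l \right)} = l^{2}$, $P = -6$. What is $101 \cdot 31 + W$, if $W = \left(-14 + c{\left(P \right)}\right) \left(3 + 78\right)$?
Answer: $4913$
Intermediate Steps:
$W = 1782$ ($W = \left(-14 + \left(-6\right)^{2}\right) \left(3 + 78\right) = \left(-14 + 36\right) 81 = 22 \cdot 81 = 1782$)
$101 \cdot 31 + W = 101 \cdot 31 + 1782 = 3131 + 1782 = 4913$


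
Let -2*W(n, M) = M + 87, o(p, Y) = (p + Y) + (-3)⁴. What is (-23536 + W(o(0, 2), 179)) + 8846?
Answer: -14823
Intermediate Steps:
o(p, Y) = 81 + Y + p (o(p, Y) = (Y + p) + 81 = 81 + Y + p)
W(n, M) = -87/2 - M/2 (W(n, M) = -(M + 87)/2 = -(87 + M)/2 = -87/2 - M/2)
(-23536 + W(o(0, 2), 179)) + 8846 = (-23536 + (-87/2 - ½*179)) + 8846 = (-23536 + (-87/2 - 179/2)) + 8846 = (-23536 - 133) + 8846 = -23669 + 8846 = -14823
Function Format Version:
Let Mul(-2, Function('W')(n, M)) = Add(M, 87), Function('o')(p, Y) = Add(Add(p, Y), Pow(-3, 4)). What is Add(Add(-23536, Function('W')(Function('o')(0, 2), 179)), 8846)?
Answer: -14823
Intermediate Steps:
Function('o')(p, Y) = Add(81, Y, p) (Function('o')(p, Y) = Add(Add(Y, p), 81) = Add(81, Y, p))
Function('W')(n, M) = Add(Rational(-87, 2), Mul(Rational(-1, 2), M)) (Function('W')(n, M) = Mul(Rational(-1, 2), Add(M, 87)) = Mul(Rational(-1, 2), Add(87, M)) = Add(Rational(-87, 2), Mul(Rational(-1, 2), M)))
Add(Add(-23536, Function('W')(Function('o')(0, 2), 179)), 8846) = Add(Add(-23536, Add(Rational(-87, 2), Mul(Rational(-1, 2), 179))), 8846) = Add(Add(-23536, Add(Rational(-87, 2), Rational(-179, 2))), 8846) = Add(Add(-23536, -133), 8846) = Add(-23669, 8846) = -14823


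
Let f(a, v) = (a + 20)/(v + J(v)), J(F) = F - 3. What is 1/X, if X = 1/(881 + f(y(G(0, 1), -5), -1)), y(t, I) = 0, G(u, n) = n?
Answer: 877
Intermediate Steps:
J(F) = -3 + F
f(a, v) = (20 + a)/(-3 + 2*v) (f(a, v) = (a + 20)/(v + (-3 + v)) = (20 + a)/(-3 + 2*v))
X = 1/877 (X = 1/(881 + (20 + 0)/(-3 + 2*(-1))) = 1/(881 + 20/(-3 - 2)) = 1/(881 + 20/(-5)) = 1/(881 - 1/5*20) = 1/(881 - 4) = 1/877 ≈ 0.0011403)
1/X = 1/(1/877) = 877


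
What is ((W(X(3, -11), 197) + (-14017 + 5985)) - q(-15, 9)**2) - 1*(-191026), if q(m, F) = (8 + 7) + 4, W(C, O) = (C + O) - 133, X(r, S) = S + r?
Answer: 182689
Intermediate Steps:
W(C, O) = -133 + C + O
q(m, F) = 19 (q(m, F) = 15 + 4 = 19)
((W(X(3, -11), 197) + (-14017 + 5985)) - q(-15, 9)**2) - 1*(-191026) = (((-133 + (-11 + 3) + 197) + (-14017 + 5985)) - 1*19**2) - 1*(-191026) = (((-133 - 8 + 197) - 8032) - 1*361) + 191026 = ((56 - 8032) - 361) + 191026 = (-7976 - 361) + 191026 = -8337 + 191026 = 182689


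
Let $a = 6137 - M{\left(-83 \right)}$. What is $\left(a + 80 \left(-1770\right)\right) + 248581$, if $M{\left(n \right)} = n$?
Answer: $113201$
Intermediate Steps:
$a = 6220$ ($a = 6137 - -83 = 6137 + 83 = 6220$)
$\left(a + 80 \left(-1770\right)\right) + 248581 = \left(6220 + 80 \left(-1770\right)\right) + 248581 = \left(6220 - 141600\right) + 248581 = -135380 + 248581 = 113201$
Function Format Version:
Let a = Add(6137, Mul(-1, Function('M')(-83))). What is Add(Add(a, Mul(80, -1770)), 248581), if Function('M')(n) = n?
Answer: 113201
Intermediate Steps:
a = 6220 (a = Add(6137, Mul(-1, -83)) = Add(6137, 83) = 6220)
Add(Add(a, Mul(80, -1770)), 248581) = Add(Add(6220, Mul(80, -1770)), 248581) = Add(Add(6220, -141600), 248581) = Add(-135380, 248581) = 113201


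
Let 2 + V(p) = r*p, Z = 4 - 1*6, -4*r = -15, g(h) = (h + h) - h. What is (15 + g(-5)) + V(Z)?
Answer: ½ ≈ 0.50000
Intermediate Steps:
g(h) = h (g(h) = 2*h - h = h)
r = 15/4 (r = -¼*(-15) = 15/4 ≈ 3.7500)
Z = -2 (Z = 4 - 6 = -2)
V(p) = -2 + 15*p/4
(15 + g(-5)) + V(Z) = (15 - 5) + (-2 + (15/4)*(-2)) = 10 + (-2 - 15/2) = 10 - 19/2 = ½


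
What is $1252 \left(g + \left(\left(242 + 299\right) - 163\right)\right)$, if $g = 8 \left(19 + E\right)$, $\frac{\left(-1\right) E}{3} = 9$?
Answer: $393128$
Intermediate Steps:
$E = -27$ ($E = \left(-3\right) 9 = -27$)
$g = -64$ ($g = 8 \left(19 - 27\right) = 8 \left(-8\right) = -64$)
$1252 \left(g + \left(\left(242 + 299\right) - 163\right)\right) = 1252 \left(-64 + \left(\left(242 + 299\right) - 163\right)\right) = 1252 \left(-64 + \left(541 - 163\right)\right) = 1252 \left(-64 + 378\right) = 1252 \cdot 314 = 393128$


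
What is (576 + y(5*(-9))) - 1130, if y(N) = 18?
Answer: -536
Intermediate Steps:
(576 + y(5*(-9))) - 1130 = (576 + 18) - 1130 = 594 - 1130 = -536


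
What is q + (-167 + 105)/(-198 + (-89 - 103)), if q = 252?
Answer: 49171/195 ≈ 252.16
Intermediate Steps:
q + (-167 + 105)/(-198 + (-89 - 103)) = 252 + (-167 + 105)/(-198 + (-89 - 103)) = 252 - 62/(-198 - 192) = 252 - 62/(-390) = 252 - 62*(-1/390) = 252 + 31/195 = 49171/195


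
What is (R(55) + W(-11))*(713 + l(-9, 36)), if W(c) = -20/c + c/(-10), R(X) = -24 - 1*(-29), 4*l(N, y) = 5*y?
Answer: 330109/55 ≈ 6002.0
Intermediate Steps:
l(N, y) = 5*y/4 (l(N, y) = (5*y)/4 = 5*y/4)
R(X) = 5 (R(X) = -24 + 29 = 5)
W(c) = -20/c - c/10 (W(c) = -20/c + c*(-1/10) = -20/c - c/10)
(R(55) + W(-11))*(713 + l(-9, 36)) = (5 + (-20/(-11) - 1/10*(-11)))*(713 + (5/4)*36) = (5 + (-20*(-1/11) + 11/10))*(713 + 45) = (5 + (20/11 + 11/10))*758 = (5 + 321/110)*758 = (871/110)*758 = 330109/55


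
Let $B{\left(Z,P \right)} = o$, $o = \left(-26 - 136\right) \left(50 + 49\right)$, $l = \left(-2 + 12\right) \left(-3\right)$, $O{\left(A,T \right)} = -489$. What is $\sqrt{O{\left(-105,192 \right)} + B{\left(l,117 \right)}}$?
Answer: $i \sqrt{16527} \approx 128.56 i$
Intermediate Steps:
$l = -30$ ($l = 10 \left(-3\right) = -30$)
$o = -16038$ ($o = \left(-162\right) 99 = -16038$)
$B{\left(Z,P \right)} = -16038$
$\sqrt{O{\left(-105,192 \right)} + B{\left(l,117 \right)}} = \sqrt{-489 - 16038} = \sqrt{-16527} = i \sqrt{16527}$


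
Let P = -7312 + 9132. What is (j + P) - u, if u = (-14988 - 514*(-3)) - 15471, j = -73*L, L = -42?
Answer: 33803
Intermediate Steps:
j = 3066 (j = -73*(-42) = 3066)
u = -28917 (u = (-14988 + 1542) - 15471 = -13446 - 15471 = -28917)
P = 1820
(j + P) - u = (3066 + 1820) - 1*(-28917) = 4886 + 28917 = 33803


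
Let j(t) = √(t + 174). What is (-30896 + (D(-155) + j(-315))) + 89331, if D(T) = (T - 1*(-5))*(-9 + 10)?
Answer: 58285 + I*√141 ≈ 58285.0 + 11.874*I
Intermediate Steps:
D(T) = 5 + T (D(T) = (T + 5)*1 = (5 + T)*1 = 5 + T)
j(t) = √(174 + t)
(-30896 + (D(-155) + j(-315))) + 89331 = (-30896 + ((5 - 155) + √(174 - 315))) + 89331 = (-30896 + (-150 + √(-141))) + 89331 = (-30896 + (-150 + I*√141)) + 89331 = (-31046 + I*√141) + 89331 = 58285 + I*√141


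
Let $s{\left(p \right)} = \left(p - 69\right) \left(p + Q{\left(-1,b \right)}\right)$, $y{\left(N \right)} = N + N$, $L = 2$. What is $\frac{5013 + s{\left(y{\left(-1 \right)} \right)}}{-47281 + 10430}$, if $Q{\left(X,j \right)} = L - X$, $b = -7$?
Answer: $- \frac{4942}{36851} \approx -0.13411$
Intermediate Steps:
$y{\left(N \right)} = 2 N$
$Q{\left(X,j \right)} = 2 - X$
$s{\left(p \right)} = \left(-69 + p\right) \left(3 + p\right)$ ($s{\left(p \right)} = \left(p - 69\right) \left(p + \left(2 - -1\right)\right) = \left(-69 + p\right) \left(p + \left(2 + 1\right)\right) = \left(-69 + p\right) \left(p + 3\right) = \left(-69 + p\right) \left(3 + p\right)$)
$\frac{5013 + s{\left(y{\left(-1 \right)} \right)}}{-47281 + 10430} = \frac{5013 - \left(207 - 4 + 66 \cdot 2 \left(-1\right)\right)}{-47281 + 10430} = \frac{5013 - \left(75 - 4\right)}{-36851} = \left(5013 + \left(-207 + 4 + 132\right)\right) \left(- \frac{1}{36851}\right) = \left(5013 - 71\right) \left(- \frac{1}{36851}\right) = 4942 \left(- \frac{1}{36851}\right) = - \frac{4942}{36851}$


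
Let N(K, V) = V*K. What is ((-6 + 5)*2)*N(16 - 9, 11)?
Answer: -154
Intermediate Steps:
N(K, V) = K*V
((-6 + 5)*2)*N(16 - 9, 11) = ((-6 + 5)*2)*((16 - 9)*11) = (-1*2)*(7*11) = -2*77 = -154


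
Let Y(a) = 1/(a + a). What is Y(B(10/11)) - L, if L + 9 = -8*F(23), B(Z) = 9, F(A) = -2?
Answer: -125/18 ≈ -6.9444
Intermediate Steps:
L = 7 (L = -9 - 8*(-2) = -9 + 16 = 7)
Y(a) = 1/(2*a)
Y(B(10/11)) - L = (1/2)/9 - 1*7 = (1/2)*(1/9) - 7 = 1/18 - 7 = -125/18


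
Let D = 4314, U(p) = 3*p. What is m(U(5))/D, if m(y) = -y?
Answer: -5/1438 ≈ -0.0034771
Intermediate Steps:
m(U(5))/D = -3*5/4314 = -1*15*(1/4314) = -15*1/4314 = -5/1438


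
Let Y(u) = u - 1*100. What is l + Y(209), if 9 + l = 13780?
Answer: 13880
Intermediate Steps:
l = 13771 (l = -9 + 13780 = 13771)
Y(u) = -100 + u (Y(u) = u - 100 = -100 + u)
l + Y(209) = 13771 + (-100 + 209) = 13771 + 109 = 13880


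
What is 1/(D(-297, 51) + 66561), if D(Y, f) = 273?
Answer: 1/66834 ≈ 1.4962e-5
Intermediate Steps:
1/(D(-297, 51) + 66561) = 1/(273 + 66561) = 1/66834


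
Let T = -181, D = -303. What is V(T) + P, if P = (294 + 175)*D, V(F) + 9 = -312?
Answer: -142428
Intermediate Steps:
V(F) = -321 (V(F) = -9 - 312 = -321)
P = -142107 (P = (294 + 175)*(-303) = 469*(-303) = -142107)
V(T) + P = -321 - 142107 = -142428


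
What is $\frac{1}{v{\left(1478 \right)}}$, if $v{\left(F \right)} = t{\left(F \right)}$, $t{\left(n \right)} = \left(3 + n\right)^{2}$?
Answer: $\frac{1}{2193361} \approx 4.5592 \cdot 10^{-7}$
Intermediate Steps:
$v{\left(F \right)} = \left(3 + F\right)^{2}$
$\frac{1}{v{\left(1478 \right)}} = \frac{1}{\left(3 + 1478\right)^{2}} = \frac{1}{1481^{2}} = \frac{1}{2193361}$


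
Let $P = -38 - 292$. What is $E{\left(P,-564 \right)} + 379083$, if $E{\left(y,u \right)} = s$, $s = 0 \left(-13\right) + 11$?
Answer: $379094$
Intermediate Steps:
$P = -330$ ($P = -38 - 292 = -330$)
$s = 11$ ($s = 0 + 11 = 11$)
$E{\left(y,u \right)} = 11$
$E{\left(P,-564 \right)} + 379083 = 11 + 379083 = 379094$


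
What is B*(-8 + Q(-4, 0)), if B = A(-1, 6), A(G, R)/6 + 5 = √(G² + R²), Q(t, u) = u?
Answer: 240 - 48*√37 ≈ -51.973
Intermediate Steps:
A(G, R) = -30 + 6*√(G² + R²)
B = -30 + 6*√37 (B = -30 + 6*√((-1)² + 6²) = -30 + 6*√(1 + 36) = -30 + 6*√37 ≈ 6.4966)
B*(-8 + Q(-4, 0)) = (-30 + 6*√37)*(-8 + 0) = (-30 + 6*√37)*(-8) = 240 - 48*√37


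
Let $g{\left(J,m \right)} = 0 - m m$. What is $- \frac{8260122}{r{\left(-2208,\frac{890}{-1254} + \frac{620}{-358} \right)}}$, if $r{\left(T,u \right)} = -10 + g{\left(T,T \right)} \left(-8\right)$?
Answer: $- \frac{4130061}{19501051} \approx -0.21179$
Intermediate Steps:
$g{\left(J,m \right)} = - m^{2}$ ($g{\left(J,m \right)} = 0 - m^{2} = - m^{2}$)
$r{\left(T,u \right)} = -10 + 8 T^{2}$ ($r{\left(T,u \right)} = -10 + - T^{2} \left(-8\right) = -10 + 8 T^{2}$)
$- \frac{8260122}{r{\left(-2208,\frac{890}{-1254} + \frac{620}{-358} \right)}} = - \frac{8260122}{-10 + 8 \left(-2208\right)^{2}} = - \frac{8260122}{-10 + 8 \cdot 4875264} = - \frac{8260122}{-10 + 39002112} = - \frac{8260122}{39002102} = \left(-8260122\right) \frac{1}{39002102} = - \frac{4130061}{19501051}$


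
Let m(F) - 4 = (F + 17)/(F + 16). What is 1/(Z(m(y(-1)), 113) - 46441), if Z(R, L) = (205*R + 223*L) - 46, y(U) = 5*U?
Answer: -11/222688 ≈ -4.9396e-5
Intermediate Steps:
m(F) = 4 + (17 + F)/(16 + F) (m(F) = 4 + (F + 17)/(F + 16) = 4 + (17 + F)/(16 + F))
Z(R, L) = -46 + 205*R + 223*L
1/(Z(m(y(-1)), 113) - 46441) = 1/((-46 + 205*((81 + 5*(5*(-1)))/(16 + 5*(-1))) + 223*113) - 46441) = 1/((-46 + 205*((81 + 5*(-5))/(16 - 5)) + 25199) - 46441) = 1/((-46 + 205*((81 - 25)/11) + 25199) - 46441) = 1/((-46 + 205*((1/11)*56) + 25199) - 46441) = 1/((-46 + 205*(56/11) + 25199) - 46441) = 1/((-46 + 11480/11 + 25199) - 46441) = 1/(288163/11 - 46441) = 1/(-222688/11) = -11/222688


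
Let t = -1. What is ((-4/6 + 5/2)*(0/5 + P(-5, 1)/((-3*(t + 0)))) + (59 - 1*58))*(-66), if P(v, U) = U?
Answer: -319/3 ≈ -106.33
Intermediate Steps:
((-4/6 + 5/2)*(0/5 + P(-5, 1)/((-3*(t + 0)))) + (59 - 1*58))*(-66) = ((-4/6 + 5/2)*(0/5 + 1/(-3*(-1 + 0))) + (59 - 1*58))*(-66) = ((-4*1/6 + 5*(1/2))*(0*(1/5) + 1/(-3*(-1))) + (59 - 58))*(-66) = ((-2/3 + 5/2)*(0 + 1/3) + 1)*(-66) = (11*(0 + 1*(1/3))/6 + 1)*(-66) = (11*(0 + 1/3)/6 + 1)*(-66) = ((11/6)*(1/3) + 1)*(-66) = (11/18 + 1)*(-66) = (29/18)*(-66) = -319/3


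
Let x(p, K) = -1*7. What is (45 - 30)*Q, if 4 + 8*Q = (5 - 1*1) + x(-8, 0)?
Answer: -105/8 ≈ -13.125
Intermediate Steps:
x(p, K) = -7
Q = -7/8 (Q = -½ + ((5 - 1*1) - 7)/8 = -½ + ((5 - 1) - 7)/8 = -½ + (4 - 7)/8 = -½ + (⅛)*(-3) = -½ - 3/8 = -7/8 ≈ -0.87500)
(45 - 30)*Q = (45 - 30)*(-7/8) = 15*(-7/8) = -105/8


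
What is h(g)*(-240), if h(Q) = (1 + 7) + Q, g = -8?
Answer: 0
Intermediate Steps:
h(Q) = 8 + Q
h(g)*(-240) = (8 - 8)*(-240) = 0*(-240) = 0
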